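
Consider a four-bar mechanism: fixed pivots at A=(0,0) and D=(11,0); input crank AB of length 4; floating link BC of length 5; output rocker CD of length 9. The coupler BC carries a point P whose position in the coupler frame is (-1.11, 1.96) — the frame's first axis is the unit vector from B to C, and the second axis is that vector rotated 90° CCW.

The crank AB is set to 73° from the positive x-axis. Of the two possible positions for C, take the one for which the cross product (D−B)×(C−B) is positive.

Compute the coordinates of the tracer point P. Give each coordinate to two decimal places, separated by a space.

-0.90 4.72

A=(0,0), D=(11.00,0)
B = A + 4.00·(cos73°, sin73°) = (1.1695, 3.8252)
|BD| = 10.5485
circle(B,5.00) ∩ circle(D,9.00): a=2.6199, h=4.2587
  candidates: C₊=(5.1553,6.8440) cross=44.923; C₋=(2.0667,-1.0936) cross=-44.923
  mode + wants cross > 0 → take C=(5.1553,6.8440) (cross=44.923)
ex = (C−B)/|BC| = (0.7972,0.6038); ey = (-0.6038,0.7972)
P = B + -1.11·ex + 1.96·ey = (-0.8987,4.7175)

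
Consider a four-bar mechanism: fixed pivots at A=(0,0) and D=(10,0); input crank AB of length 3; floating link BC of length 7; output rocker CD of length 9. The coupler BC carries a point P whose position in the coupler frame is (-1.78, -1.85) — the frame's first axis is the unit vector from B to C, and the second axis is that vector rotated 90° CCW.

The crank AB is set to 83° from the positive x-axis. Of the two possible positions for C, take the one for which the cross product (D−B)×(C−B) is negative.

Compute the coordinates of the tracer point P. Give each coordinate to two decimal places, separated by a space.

A=(0,0), D=(10.00,0)
B = A + 3.00·(cos83°, sin83°) = (0.3656, 2.9776)
|BD| = 10.0840
circle(B,7.00) ∩ circle(D,9.00): a=3.4554, h=6.0877
  candidates: C₊=(5.4645,7.7736) cross=61.389; C₋=(1.8693,-3.8590) cross=-61.389
  mode - wants cross < 0 → take C=(1.8693,-3.8590) (cross=-61.389)
ex = (C−B)/|BC| = (0.2148,-0.9767); ey = (0.9767,0.2148)
P = B + -1.78·ex + -1.85·ey = (-1.8236,4.3187)

-1.82 4.32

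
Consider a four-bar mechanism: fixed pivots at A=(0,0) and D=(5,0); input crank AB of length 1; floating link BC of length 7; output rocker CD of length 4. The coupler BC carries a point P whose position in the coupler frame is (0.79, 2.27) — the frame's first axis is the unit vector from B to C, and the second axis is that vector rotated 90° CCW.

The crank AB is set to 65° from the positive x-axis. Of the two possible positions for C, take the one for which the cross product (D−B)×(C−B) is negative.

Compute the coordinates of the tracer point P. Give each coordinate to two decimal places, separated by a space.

A=(0,0), D=(5.00,0)
B = A + 1.00·(cos65°, sin65°) = (0.4226, 0.9063)
|BD| = 4.6662
circle(B,7.00) ∩ circle(D,4.00): a=5.8692, h=3.8148
  candidates: C₊=(6.9209,3.5086) cross=17.801; C₋=(5.4391,-3.9758) cross=-17.801
  mode - wants cross < 0 → take C=(5.4391,-3.9758) (cross=-17.801)
ex = (C−B)/|BC| = (0.7166,-0.6974); ey = (0.6974,0.7166)
P = B + 0.79·ex + 2.27·ey = (2.5720,1.9821)

2.57 1.98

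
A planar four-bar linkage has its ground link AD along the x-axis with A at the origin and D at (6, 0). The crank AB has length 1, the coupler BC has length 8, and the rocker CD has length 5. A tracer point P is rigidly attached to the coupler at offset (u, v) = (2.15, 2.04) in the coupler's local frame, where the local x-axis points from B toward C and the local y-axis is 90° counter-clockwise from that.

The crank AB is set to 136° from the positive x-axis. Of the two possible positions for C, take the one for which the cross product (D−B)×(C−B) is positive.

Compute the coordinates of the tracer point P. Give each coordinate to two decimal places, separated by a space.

A=(0,0), D=(6.00,0)
B = A + 1.00·(cos136°, sin136°) = (-0.7193, 0.6947)
|BD| = 6.7552
circle(B,8.00) ∩ circle(D,5.00): a=6.2643, h=4.9758
  candidates: C₊=(6.0234,4.9999) cross=33.613; C₋=(5.0000,-4.8990) cross=-33.613
  mode + wants cross > 0 → take C=(6.0234,4.9999) (cross=33.613)
ex = (C−B)/|BC| = (0.8428,0.5382); ey = (-0.5382,0.8428)
P = B + 2.15·ex + 2.04·ey = (-0.0051,3.5711)

-0.01 3.57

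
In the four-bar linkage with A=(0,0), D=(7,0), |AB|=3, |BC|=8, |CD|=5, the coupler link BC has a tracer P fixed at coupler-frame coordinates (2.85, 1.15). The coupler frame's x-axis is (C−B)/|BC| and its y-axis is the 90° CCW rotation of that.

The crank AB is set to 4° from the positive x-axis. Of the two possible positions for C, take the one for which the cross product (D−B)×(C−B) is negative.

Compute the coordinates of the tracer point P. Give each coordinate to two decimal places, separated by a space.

A=(0,0), D=(7.00,0)
B = A + 3.00·(cos4°, sin4°) = (2.9927, 0.2093)
|BD| = 4.0128
circle(B,8.00) ∩ circle(D,5.00): a=6.8659, h=4.1061
  candidates: C₊=(10.0634,3.9517) cross=16.477; C₋=(9.6351,-4.2493) cross=-16.477
  mode - wants cross < 0 → take C=(9.6351,-4.2493) (cross=-16.477)
ex = (C−B)/|BC| = (0.8303,-0.5573); ey = (0.5573,0.8303)
P = B + 2.85·ex + 1.15·ey = (6.0000,-0.4242)

6.00 -0.42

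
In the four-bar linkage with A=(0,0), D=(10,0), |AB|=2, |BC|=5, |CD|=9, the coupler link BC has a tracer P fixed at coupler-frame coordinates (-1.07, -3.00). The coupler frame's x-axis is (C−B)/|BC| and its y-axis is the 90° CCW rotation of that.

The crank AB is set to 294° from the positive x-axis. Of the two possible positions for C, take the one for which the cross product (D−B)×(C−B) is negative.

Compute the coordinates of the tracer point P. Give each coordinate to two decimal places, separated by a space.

A=(0,0), D=(10.00,0)
B = A + 2.00·(cos294°, sin294°) = (0.8135, -1.8271)
|BD| = 9.3665
circle(B,5.00) ∩ circle(D,9.00): a=1.6938, h=4.7044
  candidates: C₊=(1.5571,3.1173) cross=44.063; C₋=(3.3924,-6.1107) cross=-44.063
  mode - wants cross < 0 → take C=(3.3924,-6.1107) (cross=-44.063)
ex = (C−B)/|BC| = (0.5158,-0.8567); ey = (0.8567,0.5158)
P = B + -1.07·ex + -3.00·ey = (-2.3086,-2.4578)

-2.31 -2.46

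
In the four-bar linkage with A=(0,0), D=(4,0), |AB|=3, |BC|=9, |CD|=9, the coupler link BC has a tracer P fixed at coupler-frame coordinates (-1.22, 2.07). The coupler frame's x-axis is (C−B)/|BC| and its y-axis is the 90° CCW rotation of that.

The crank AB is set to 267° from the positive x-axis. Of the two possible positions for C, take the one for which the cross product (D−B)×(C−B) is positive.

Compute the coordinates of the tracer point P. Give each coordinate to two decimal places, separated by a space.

-1.71 -4.83

A=(0,0), D=(4.00,0)
B = A + 3.00·(cos267°, sin267°) = (-0.1570, -2.9959)
|BD| = 5.1241
circle(B,9.00) ∩ circle(D,9.00): a=2.5620, h=8.6276
  candidates: C₊=(-3.1228,5.5014) cross=44.209; C₋=(6.9658,-8.4973) cross=-44.209
  mode + wants cross > 0 → take C=(-3.1228,5.5014) (cross=44.209)
ex = (C−B)/|BC| = (-0.3295,0.9441); ey = (-0.9441,-0.3295)
P = B + -1.22·ex + 2.07·ey = (-1.7094,-4.8299)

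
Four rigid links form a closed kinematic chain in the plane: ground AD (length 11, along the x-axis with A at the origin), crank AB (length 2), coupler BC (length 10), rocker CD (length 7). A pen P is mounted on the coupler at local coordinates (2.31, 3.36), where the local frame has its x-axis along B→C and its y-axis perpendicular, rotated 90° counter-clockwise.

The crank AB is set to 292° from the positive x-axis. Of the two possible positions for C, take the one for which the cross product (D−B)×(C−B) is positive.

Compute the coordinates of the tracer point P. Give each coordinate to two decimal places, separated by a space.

-0.36 2.07

A=(0,0), D=(11.00,0)
B = A + 2.00·(cos292°, sin292°) = (0.7492, -1.8544)
|BD| = 10.4172
circle(B,10.00) ∩ circle(D,7.00): a=7.6565, h=6.4326
  candidates: C₊=(7.1383,5.8384) cross=67.010; C₋=(9.4285,-6.8213) cross=-67.010
  mode + wants cross > 0 → take C=(7.1383,5.8384) (cross=67.010)
ex = (C−B)/|BC| = (0.6389,0.7693); ey = (-0.7693,0.6389)
P = B + 2.31·ex + 3.36·ey = (-0.3597,2.0694)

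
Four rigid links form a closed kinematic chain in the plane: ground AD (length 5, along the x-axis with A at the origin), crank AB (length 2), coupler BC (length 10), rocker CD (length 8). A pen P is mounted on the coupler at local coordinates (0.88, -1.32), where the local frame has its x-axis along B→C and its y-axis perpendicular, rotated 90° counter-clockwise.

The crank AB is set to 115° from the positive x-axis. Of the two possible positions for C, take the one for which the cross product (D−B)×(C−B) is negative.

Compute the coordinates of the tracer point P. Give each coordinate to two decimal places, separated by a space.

A=(0,0), D=(5.00,0)
B = A + 2.00·(cos115°, sin115°) = (-0.8452, 1.8126)
|BD| = 6.1198
circle(B,10.00) ∩ circle(D,8.00): a=6.0012, h=7.9991
  candidates: C₊=(7.2559,7.6753) cross=48.953; C₋=(2.5174,-7.6051) cross=-48.953
  mode - wants cross < 0 → take C=(2.5174,-7.6051) (cross=-48.953)
ex = (C−B)/|BC| = (0.3363,-0.9418); ey = (0.9418,0.3363)
P = B + 0.88·ex + -1.32·ey = (-1.7925,0.5400)

-1.79 0.54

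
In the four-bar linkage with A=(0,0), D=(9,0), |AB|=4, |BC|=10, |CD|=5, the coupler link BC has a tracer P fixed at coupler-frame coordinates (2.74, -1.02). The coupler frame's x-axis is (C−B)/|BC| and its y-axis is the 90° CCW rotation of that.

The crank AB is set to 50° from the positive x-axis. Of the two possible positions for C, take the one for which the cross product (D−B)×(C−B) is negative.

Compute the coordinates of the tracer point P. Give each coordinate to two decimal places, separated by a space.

3.38 0.25

A=(0,0), D=(9.00,0)
B = A + 4.00·(cos50°, sin50°) = (2.5712, 3.0642)
|BD| = 7.1217
circle(B,10.00) ∩ circle(D,5.00): a=8.8264, h=4.7004
  candidates: C₊=(12.5612,3.5097) cross=33.475; C₋=(8.5164,-4.9766) cross=-33.475
  mode - wants cross < 0 → take C=(8.5164,-4.9766) (cross=-33.475)
ex = (C−B)/|BC| = (0.5945,-0.8041); ey = (0.8041,0.5945)
P = B + 2.74·ex + -1.02·ey = (3.3800,0.2546)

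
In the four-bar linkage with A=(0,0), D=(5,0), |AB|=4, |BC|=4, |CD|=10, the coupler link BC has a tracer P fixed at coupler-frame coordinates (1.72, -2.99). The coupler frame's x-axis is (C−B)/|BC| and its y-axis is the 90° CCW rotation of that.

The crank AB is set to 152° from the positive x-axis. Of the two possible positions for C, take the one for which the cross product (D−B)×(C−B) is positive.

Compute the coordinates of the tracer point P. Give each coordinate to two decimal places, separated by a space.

A=(0,0), D=(5.00,0)
B = A + 4.00·(cos152°, sin152°) = (-3.5318, 1.8779)
|BD| = 8.7360
circle(B,4.00) ∩ circle(D,10.00): a=-0.4397, h=3.9758
  candidates: C₊=(-3.1066,5.8552) cross=34.732; C₋=(-4.8158,-1.9104) cross=-34.732
  mode + wants cross > 0 → take C=(-3.1066,5.8552) (cross=34.732)
ex = (C−B)/|BC| = (0.1063,0.9943); ey = (-0.9943,0.1063)
P = B + 1.72·ex + -2.99·ey = (-0.3759,3.2703)

-0.38 3.27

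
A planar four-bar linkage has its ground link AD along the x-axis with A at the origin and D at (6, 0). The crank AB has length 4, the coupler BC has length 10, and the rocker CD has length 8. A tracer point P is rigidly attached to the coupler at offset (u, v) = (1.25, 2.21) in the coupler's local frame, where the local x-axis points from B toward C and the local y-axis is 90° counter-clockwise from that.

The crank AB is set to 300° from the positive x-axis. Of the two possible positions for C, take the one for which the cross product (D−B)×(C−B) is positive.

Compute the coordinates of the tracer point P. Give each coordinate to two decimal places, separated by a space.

A=(0,0), D=(6.00,0)
B = A + 4.00·(cos300°, sin300°) = (2.0000, -3.4641)
|BD| = 5.2915
circle(B,10.00) ∩ circle(D,8.00): a=6.0474, h=7.9642
  candidates: C₊=(1.3576,6.5152) cross=42.143; C₋=(11.7852,-5.5255) cross=-42.143
  mode + wants cross > 0 → take C=(1.3576,6.5152) (cross=42.143)
ex = (C−B)/|BC| = (-0.0642,0.9979); ey = (-0.9979,-0.0642)
P = B + 1.25·ex + 2.21·ey = (-0.2857,-2.3586)

-0.29 -2.36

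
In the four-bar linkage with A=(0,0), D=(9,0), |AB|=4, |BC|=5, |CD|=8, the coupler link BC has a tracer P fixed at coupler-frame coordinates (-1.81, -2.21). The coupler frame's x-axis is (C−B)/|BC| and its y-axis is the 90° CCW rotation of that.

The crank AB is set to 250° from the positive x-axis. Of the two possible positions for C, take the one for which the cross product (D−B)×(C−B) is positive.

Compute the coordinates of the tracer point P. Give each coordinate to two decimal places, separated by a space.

A=(0,0), D=(9.00,0)
B = A + 4.00·(cos250°, sin250°) = (-1.3681, -3.7588)
|BD| = 11.0284
circle(B,5.00) ∩ circle(D,8.00): a=3.7460, h=3.3117
  candidates: C₊=(1.0250,0.6314) cross=36.523; C₋=(3.2824,-5.5954) cross=-36.523
  mode + wants cross > 0 → take C=(1.0250,0.6314) (cross=36.523)
ex = (C−B)/|BC| = (0.4786,0.8780); ey = (-0.8780,0.4786)
P = B + -1.81·ex + -2.21·ey = (-0.2939,-6.4057)

-0.29 -6.41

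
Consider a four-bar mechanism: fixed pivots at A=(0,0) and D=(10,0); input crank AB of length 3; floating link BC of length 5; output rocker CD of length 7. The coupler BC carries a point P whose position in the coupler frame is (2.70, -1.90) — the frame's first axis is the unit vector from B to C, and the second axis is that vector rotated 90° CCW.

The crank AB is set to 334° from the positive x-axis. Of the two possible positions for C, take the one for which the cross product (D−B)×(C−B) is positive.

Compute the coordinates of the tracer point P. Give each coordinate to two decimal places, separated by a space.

A=(0,0), D=(10.00,0)
B = A + 3.00·(cos334°, sin334°) = (2.6964, -1.3151)
|BD| = 7.4211
circle(B,5.00) ∩ circle(D,7.00): a=2.0935, h=4.5406
  candidates: C₊=(3.9521,3.5246) cross=33.696; C₋=(5.5614,-5.4129) cross=-33.696
  mode + wants cross > 0 → take C=(3.9521,3.5246) (cross=33.696)
ex = (C−B)/|BC| = (0.2511,0.9679); ey = (-0.9679,0.2511)
P = B + 2.70·ex + -1.90·ey = (5.2136,0.8212)

5.21 0.82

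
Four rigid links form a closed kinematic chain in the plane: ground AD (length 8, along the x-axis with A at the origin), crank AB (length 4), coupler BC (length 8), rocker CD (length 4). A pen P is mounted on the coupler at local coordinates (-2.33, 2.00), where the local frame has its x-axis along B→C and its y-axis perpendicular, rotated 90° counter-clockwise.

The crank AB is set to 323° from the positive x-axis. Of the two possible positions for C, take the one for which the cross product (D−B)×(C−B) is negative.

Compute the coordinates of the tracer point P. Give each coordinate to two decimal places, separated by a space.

0.86 -0.41

A=(0,0), D=(8.00,0)
B = A + 4.00·(cos323°, sin323°) = (3.1945, -2.4073)
|BD| = 5.3747
circle(B,8.00) ∩ circle(D,4.00): a=7.1527, h=3.5831
  candidates: C₊=(7.9849,4.0000) cross=19.258; C₋=(11.1945,-2.4073) cross=-19.258
  mode - wants cross < 0 → take C=(11.1945,-2.4073) (cross=-19.258)
ex = (C−B)/|BC| = (1.0000,0.0000); ey = (-0.0000,1.0000)
P = B + -2.33·ex + 2.00·ey = (0.8645,-0.4073)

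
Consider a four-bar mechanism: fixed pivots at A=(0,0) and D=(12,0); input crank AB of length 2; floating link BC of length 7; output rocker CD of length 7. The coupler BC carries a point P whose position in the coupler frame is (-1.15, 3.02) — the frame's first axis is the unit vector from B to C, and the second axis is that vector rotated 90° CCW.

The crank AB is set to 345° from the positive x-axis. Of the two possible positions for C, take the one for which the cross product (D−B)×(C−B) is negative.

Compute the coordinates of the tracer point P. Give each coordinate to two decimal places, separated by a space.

A=(0,0), D=(12.00,0)
B = A + 2.00·(cos345°, sin345°) = (1.9319, -0.5176)
|BD| = 10.0814
circle(B,7.00) ∩ circle(D,7.00): a=5.0407, h=4.8571
  candidates: C₊=(6.7165,4.5918) cross=48.966; C₋=(7.2153,-5.1095) cross=-48.966
  mode - wants cross < 0 → take C=(7.2153,-5.1095) (cross=-48.966)
ex = (C−B)/|BC| = (0.7548,-0.6560); ey = (0.6560,0.7548)
P = B + -1.15·ex + 3.02·ey = (3.0449,2.5162)

3.04 2.52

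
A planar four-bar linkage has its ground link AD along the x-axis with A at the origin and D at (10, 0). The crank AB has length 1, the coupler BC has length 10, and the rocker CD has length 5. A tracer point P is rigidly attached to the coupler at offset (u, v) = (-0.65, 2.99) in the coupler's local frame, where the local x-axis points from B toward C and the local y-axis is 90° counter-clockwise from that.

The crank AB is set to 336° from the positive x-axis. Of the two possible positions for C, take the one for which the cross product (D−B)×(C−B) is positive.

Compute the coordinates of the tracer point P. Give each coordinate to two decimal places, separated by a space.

-1.24 1.77

A=(0,0), D=(10.00,0)
B = A + 1.00·(cos336°, sin336°) = (0.9135, -0.4067)
|BD| = 9.0956
circle(B,10.00) ∩ circle(D,5.00): a=8.6707, h=4.9819
  candidates: C₊=(9.3528,4.9579) cross=45.313; C₋=(9.7983,-4.9959) cross=-45.313
  mode + wants cross > 0 → take C=(9.3528,4.9579) (cross=45.313)
ex = (C−B)/|BC| = (0.8439,0.5365); ey = (-0.5365,0.8439)
P = B + -0.65·ex + 2.99·ey = (-1.2390,1.7679)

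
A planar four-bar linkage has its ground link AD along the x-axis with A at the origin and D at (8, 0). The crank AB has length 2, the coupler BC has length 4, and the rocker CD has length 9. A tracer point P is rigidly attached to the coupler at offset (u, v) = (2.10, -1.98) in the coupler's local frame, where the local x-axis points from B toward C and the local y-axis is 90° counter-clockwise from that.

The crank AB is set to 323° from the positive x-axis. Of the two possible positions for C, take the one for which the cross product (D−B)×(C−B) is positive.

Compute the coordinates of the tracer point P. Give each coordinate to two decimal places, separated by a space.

1.95 1.66

A=(0,0), D=(8.00,0)
B = A + 2.00·(cos323°, sin323°) = (1.5973, -1.2036)
|BD| = 6.5149
circle(B,4.00) ∩ circle(D,9.00): a=-1.7311, h=3.6060
  candidates: C₊=(-0.7703,2.0205) cross=23.493; C₋=(0.5621,-5.0674) cross=-23.493
  mode + wants cross > 0 → take C=(-0.7703,2.0205) (cross=23.493)
ex = (C−B)/|BC| = (-0.5919,0.8060); ey = (-0.8060,-0.5919)
P = B + 2.10·ex + -1.98·ey = (1.9502,1.6610)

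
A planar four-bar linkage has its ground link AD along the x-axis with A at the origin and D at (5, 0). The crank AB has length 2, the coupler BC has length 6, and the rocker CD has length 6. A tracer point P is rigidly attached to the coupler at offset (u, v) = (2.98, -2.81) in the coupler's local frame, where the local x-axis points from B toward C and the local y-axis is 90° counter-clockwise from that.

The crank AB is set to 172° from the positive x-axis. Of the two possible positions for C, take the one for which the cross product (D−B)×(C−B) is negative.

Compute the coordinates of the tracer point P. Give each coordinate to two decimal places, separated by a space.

A=(0,0), D=(5.00,0)
B = A + 2.00·(cos172°, sin172°) = (-1.9805, 0.2783)
|BD| = 6.9861
circle(B,6.00) ∩ circle(D,6.00): a=3.4930, h=4.8784
  candidates: C₊=(1.7041,5.0137) cross=34.081; C₋=(1.3154,-4.7353) cross=-34.081
  mode - wants cross < 0 → take C=(1.3154,-4.7353) (cross=-34.081)
ex = (C−B)/|BC| = (0.5493,-0.8356); ey = (0.8356,0.5493)
P = B + 2.98·ex + -2.81·ey = (-2.6916,-3.7554)

-2.69 -3.76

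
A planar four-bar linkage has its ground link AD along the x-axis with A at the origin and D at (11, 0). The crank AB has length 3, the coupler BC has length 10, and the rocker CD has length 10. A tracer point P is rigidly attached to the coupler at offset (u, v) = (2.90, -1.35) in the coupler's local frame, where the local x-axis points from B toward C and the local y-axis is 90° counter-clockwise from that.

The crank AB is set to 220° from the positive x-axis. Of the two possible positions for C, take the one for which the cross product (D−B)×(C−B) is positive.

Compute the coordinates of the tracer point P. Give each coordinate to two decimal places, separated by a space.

0.44 -0.28

A=(0,0), D=(11.00,0)
B = A + 3.00·(cos220°, sin220°) = (-2.2981, -1.9284)
|BD| = 13.4372
circle(B,10.00) ∩ circle(D,10.00): a=6.7186, h=7.4068
  candidates: C₊=(3.2880,6.3659) cross=99.526; C₋=(5.4139,-8.2943) cross=-99.526
  mode + wants cross > 0 → take C=(3.2880,6.3659) (cross=99.526)
ex = (C−B)/|BC| = (0.5586,0.8294); ey = (-0.8294,0.5586)
P = B + 2.90·ex + -1.35·ey = (0.4416,-0.2771)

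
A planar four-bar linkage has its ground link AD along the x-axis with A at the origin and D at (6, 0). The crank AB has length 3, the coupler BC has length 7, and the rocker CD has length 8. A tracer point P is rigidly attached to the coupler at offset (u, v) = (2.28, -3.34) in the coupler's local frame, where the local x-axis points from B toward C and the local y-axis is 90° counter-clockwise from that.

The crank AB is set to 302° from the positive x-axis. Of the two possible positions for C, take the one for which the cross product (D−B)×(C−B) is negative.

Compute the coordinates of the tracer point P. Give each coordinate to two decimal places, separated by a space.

A=(0,0), D=(6.00,0)
B = A + 3.00·(cos302°, sin302°) = (1.5898, -2.5441)
|BD| = 5.0915
circle(B,7.00) ∩ circle(D,8.00): a=1.0727, h=6.9173
  candidates: C₊=(-0.9376,3.9837) cross=35.219; C₋=(5.9754,-8.0000) cross=-35.219
  mode - wants cross < 0 → take C=(5.9754,-8.0000) (cross=-35.219)
ex = (C−B)/|BC| = (0.6265,-0.7794); ey = (0.7794,0.6265)
P = B + 2.28·ex + -3.34·ey = (0.4150,-6.4138)

0.42 -6.41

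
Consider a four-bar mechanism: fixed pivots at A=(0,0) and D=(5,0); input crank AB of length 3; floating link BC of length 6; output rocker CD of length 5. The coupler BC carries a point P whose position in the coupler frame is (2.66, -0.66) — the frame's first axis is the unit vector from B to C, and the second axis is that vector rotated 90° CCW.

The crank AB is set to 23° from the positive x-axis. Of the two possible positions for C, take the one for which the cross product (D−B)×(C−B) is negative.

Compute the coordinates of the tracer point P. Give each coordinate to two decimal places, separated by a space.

2.45 -1.55

A=(0,0), D=(5.00,0)
B = A + 3.00·(cos23°, sin23°) = (2.7615, 1.1722)
|BD| = 2.5268
circle(B,6.00) ∩ circle(D,5.00): a=3.4401, h=4.9159
  candidates: C₊=(8.0895,3.9313) cross=12.422; C₋=(3.5285,-4.7786) cross=-12.422
  mode - wants cross < 0 → take C=(3.5285,-4.7786) (cross=-12.422)
ex = (C−B)/|BC| = (0.1278,-0.9918); ey = (0.9918,0.1278)
P = B + 2.66·ex + -0.66·ey = (2.4470,-1.5504)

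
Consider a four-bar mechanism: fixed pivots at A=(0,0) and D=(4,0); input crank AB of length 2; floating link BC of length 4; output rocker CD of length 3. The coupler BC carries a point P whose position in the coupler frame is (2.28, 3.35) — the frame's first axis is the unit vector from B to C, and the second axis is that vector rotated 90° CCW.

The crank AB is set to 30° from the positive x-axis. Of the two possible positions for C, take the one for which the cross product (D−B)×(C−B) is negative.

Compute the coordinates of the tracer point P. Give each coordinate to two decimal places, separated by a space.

5.62 -0.15

A=(0,0), D=(4.00,0)
B = A + 2.00·(cos30°, sin30°) = (1.7321, 1.0000)
|BD| = 2.4786
circle(B,4.00) ∩ circle(D,3.00): a=2.6514, h=2.9950
  candidates: C₊=(5.3664,2.6708) cross=7.424; C₋=(2.9497,-2.8102) cross=-7.424
  mode - wants cross < 0 → take C=(2.9497,-2.8102) (cross=-7.424)
ex = (C−B)/|BC| = (0.3044,-0.9525); ey = (0.9525,0.3044)
P = B + 2.28·ex + 3.35·ey = (5.6171,-0.1520)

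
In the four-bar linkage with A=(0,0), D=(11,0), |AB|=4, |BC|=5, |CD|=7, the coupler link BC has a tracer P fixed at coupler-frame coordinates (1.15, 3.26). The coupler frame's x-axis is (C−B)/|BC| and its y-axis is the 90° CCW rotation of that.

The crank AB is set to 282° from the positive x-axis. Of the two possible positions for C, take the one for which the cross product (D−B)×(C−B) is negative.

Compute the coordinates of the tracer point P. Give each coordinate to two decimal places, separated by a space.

A=(0,0), D=(11.00,0)
B = A + 4.00·(cos282°, sin282°) = (0.8316, -3.9126)
|BD| = 10.8951
circle(B,5.00) ∩ circle(D,7.00): a=4.3462, h=2.4720
  candidates: C₊=(4.0001,-0.0447) cross=26.933; C₋=(5.7756,-4.6590) cross=-26.933
  mode - wants cross < 0 → take C=(5.7756,-4.6590) (cross=-26.933)
ex = (C−B)/|BC| = (0.9888,-0.1493); ey = (0.1493,0.9888)
P = B + 1.15·ex + 3.26·ey = (2.4554,-0.8608)

2.46 -0.86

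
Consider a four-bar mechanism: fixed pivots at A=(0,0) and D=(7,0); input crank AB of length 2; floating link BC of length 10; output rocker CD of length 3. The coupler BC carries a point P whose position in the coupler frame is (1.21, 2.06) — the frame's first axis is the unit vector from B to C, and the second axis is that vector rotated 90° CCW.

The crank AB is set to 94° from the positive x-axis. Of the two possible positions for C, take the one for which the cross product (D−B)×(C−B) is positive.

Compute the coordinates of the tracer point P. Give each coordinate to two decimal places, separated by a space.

A=(0,0), D=(7.00,0)
B = A + 2.00·(cos94°, sin94°) = (-0.1395, 1.9951)
|BD| = 7.4130
circle(B,10.00) ∩ circle(D,3.00): a=9.8444, h=1.7575
  candidates: C₊=(9.8146,1.0383) cross=13.028; C₋=(8.8686,-2.3470) cross=-13.028
  mode + wants cross > 0 → take C=(9.8146,1.0383) (cross=13.028)
ex = (C−B)/|BC| = (0.9954,-0.0957); ey = (0.0957,0.9954)
P = B + 1.21·ex + 2.06·ey = (1.2620,3.9299)

1.26 3.93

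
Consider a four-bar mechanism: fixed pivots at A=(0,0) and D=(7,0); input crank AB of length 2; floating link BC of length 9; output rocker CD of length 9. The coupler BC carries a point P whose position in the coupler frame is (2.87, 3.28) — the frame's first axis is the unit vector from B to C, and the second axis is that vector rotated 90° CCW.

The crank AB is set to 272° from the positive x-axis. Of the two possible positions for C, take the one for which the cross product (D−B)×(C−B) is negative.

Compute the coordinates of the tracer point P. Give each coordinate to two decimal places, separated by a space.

A=(0,0), D=(7.00,0)
B = A + 2.00·(cos272°, sin272°) = (0.0698, -1.9988)
|BD| = 7.2127
circle(B,9.00) ∩ circle(D,9.00): a=3.6063, h=8.2459
  candidates: C₊=(1.2498,6.9235) cross=59.475; C₋=(5.8200,-8.9223) cross=-59.475
  mode - wants cross < 0 → take C=(5.8200,-8.9223) (cross=-59.475)
ex = (C−B)/|BC| = (0.6389,-0.7693); ey = (0.7693,0.6389)
P = B + 2.87·ex + 3.28·ey = (4.4267,-2.1110)

4.43 -2.11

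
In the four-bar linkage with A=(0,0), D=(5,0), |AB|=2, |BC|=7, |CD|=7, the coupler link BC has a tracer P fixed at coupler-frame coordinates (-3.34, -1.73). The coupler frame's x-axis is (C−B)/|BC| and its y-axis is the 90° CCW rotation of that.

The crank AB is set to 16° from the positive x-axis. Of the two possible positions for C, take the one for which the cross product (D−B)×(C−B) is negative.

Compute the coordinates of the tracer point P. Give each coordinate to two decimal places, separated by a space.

0.03 3.80

A=(0,0), D=(5.00,0)
B = A + 2.00·(cos16°, sin16°) = (1.9225, 0.5513)
|BD| = 3.1265
circle(B,7.00) ∩ circle(D,7.00): a=1.5632, h=6.8232
  candidates: C₊=(4.6644,6.9919) cross=21.333; C₋=(2.2582,-6.4407) cross=-21.333
  mode - wants cross < 0 → take C=(2.2582,-6.4407) (cross=-21.333)
ex = (C−B)/|BC| = (0.0479,-0.9988); ey = (0.9988,0.0479)
P = B + -3.34·ex + -1.73·ey = (0.0344,3.8045)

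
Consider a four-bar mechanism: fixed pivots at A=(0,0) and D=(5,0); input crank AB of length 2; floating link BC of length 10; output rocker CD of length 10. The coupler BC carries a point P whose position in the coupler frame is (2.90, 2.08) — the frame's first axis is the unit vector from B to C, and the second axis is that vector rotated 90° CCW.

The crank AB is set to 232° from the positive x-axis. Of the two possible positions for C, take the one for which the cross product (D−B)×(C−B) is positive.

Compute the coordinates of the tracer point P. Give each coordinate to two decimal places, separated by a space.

-3.07 1.48

A=(0,0), D=(5.00,0)
B = A + 2.00·(cos232°, sin232°) = (-1.2313, -1.5760)
|BD| = 6.4275
circle(B,10.00) ∩ circle(D,10.00): a=3.2138, h=9.4695
  candidates: C₊=(-0.4376,8.3924) cross=60.866; C₋=(4.2062,-9.9684) cross=-60.866
  mode + wants cross > 0 → take C=(-0.4376,8.3924) (cross=60.866)
ex = (C−B)/|BC| = (0.0794,0.9968); ey = (-0.9968,0.0794)
P = B + 2.90·ex + 2.08·ey = (-3.0746,1.4799)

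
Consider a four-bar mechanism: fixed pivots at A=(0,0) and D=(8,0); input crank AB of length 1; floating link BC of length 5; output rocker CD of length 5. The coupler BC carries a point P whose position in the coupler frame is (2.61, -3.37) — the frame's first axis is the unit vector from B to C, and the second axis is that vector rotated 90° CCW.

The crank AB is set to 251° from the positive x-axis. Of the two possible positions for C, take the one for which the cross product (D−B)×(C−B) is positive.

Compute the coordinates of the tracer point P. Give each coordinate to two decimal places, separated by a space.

3.83 -1.88

A=(0,0), D=(8.00,0)
B = A + 1.00·(cos251°, sin251°) = (-0.3256, -0.9455)
|BD| = 8.3791
circle(B,5.00) ∩ circle(D,5.00): a=4.1895, h=2.7291
  candidates: C₊=(3.5293,2.2389) cross=22.867; C₋=(4.1452,-3.1844) cross=-22.867
  mode + wants cross > 0 → take C=(3.5293,2.2389) (cross=22.867)
ex = (C−B)/|BC| = (0.7710,0.6369); ey = (-0.6369,0.7710)
P = B + 2.61·ex + -3.37·ey = (3.8329,-1.8814)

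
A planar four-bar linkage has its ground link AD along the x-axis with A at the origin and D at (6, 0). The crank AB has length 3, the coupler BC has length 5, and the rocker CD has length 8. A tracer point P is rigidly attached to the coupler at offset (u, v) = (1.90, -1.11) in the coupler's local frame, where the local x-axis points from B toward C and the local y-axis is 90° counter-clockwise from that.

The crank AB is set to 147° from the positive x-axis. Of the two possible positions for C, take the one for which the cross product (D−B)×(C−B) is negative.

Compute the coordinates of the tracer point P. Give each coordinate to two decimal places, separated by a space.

-3.14 -0.48

A=(0,0), D=(6.00,0)
B = A + 3.00·(cos147°, sin147°) = (-2.5160, 1.6339)
|BD| = 8.6713
circle(B,5.00) ∩ circle(D,8.00): a=2.0869, h=4.5437
  candidates: C₊=(0.3896,5.7030) cross=39.400; C₋=(-1.3227,-3.2216) cross=-39.400
  mode - wants cross < 0 → take C=(-1.3227,-3.2216) (cross=-39.400)
ex = (C−B)/|BC| = (0.2387,-0.9711); ey = (0.9711,0.2387)
P = B + 1.90·ex + -1.11·ey = (-3.1405,-0.4761)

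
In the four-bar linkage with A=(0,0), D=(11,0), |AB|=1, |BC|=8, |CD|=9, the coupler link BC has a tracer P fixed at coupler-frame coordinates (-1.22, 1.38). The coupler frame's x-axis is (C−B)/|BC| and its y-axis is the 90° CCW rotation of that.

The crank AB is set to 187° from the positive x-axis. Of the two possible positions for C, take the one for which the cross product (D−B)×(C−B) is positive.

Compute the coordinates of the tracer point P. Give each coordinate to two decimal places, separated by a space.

A=(0,0), D=(11.00,0)
B = A + 1.00·(cos187°, sin187°) = (-0.9925, -0.1219)
|BD| = 11.9932
circle(B,8.00) ∩ circle(D,9.00): a=5.2878, h=6.0032
  candidates: C₊=(4.2340,5.9348) cross=71.998; C₋=(4.3560,-6.0710) cross=-71.998
  mode + wants cross > 0 → take C=(4.2340,5.9348) (cross=71.998)
ex = (C−B)/|BC| = (0.6533,0.7571); ey = (-0.7571,0.6533)
P = B + -1.22·ex + 1.38·ey = (-2.8344,-0.1439)

-2.83 -0.14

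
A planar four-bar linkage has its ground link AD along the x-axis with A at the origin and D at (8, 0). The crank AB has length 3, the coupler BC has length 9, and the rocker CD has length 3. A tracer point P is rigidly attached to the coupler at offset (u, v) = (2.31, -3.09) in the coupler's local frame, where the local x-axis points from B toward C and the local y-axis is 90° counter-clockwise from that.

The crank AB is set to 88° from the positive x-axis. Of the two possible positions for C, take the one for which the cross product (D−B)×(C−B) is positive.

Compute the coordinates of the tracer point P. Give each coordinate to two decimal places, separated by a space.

2.34 -0.14

A=(0,0), D=(8.00,0)
B = A + 3.00·(cos88°, sin88°) = (0.1047, 2.9982)
|BD| = 8.4454
circle(B,9.00) ∩ circle(D,3.00): a=8.4854, h=2.9997
  candidates: C₊=(9.1023,2.7902) cross=25.334; C₋=(6.9724,-2.8185) cross=-25.334
  mode + wants cross > 0 → take C=(9.1023,2.7902) (cross=25.334)
ex = (C−B)/|BC| = (0.9997,-0.0231); ey = (0.0231,0.9997)
P = B + 2.31·ex + -3.09·ey = (2.3427,-0.1444)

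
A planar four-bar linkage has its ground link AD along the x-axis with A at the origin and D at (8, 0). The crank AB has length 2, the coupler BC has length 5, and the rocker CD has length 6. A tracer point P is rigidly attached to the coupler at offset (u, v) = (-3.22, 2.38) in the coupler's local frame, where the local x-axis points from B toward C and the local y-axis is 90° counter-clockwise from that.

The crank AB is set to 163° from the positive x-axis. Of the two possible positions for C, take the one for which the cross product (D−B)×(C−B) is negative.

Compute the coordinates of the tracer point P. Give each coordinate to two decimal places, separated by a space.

A=(0,0), D=(8.00,0)
B = A + 2.00·(cos163°, sin163°) = (-1.9126, 0.5847)
|BD| = 9.9298
circle(B,5.00) ∩ circle(D,6.00): a=4.4110, h=2.3543
  candidates: C₊=(2.6294,2.6752) cross=23.378; C₋=(2.3521,-2.0252) cross=-23.378
  mode - wants cross < 0 → take C=(2.3521,-2.0252) (cross=-23.378)
ex = (C−B)/|BC| = (0.8529,-0.5220); ey = (0.5220,0.8529)
P = B + -3.22·ex + 2.38·ey = (-3.4168,4.2956)

-3.42 4.30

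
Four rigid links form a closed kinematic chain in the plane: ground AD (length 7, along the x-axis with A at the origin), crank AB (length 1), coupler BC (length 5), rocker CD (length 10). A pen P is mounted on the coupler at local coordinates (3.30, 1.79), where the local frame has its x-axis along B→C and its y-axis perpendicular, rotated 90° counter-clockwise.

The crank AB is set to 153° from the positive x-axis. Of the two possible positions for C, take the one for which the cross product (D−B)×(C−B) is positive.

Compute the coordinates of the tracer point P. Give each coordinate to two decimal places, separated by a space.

A=(0,0), D=(7.00,0)
B = A + 1.00·(cos153°, sin153°) = (-0.8910, 0.4540)
|BD| = 7.9041
circle(B,5.00) ∩ circle(D,10.00): a=-0.7924, h=4.9368
  candidates: C₊=(-1.3985,5.4282) cross=39.021; C₋=(-1.9656,-4.4292) cross=-39.021
  mode + wants cross > 0 → take C=(-1.3985,5.4282) (cross=39.021)
ex = (C−B)/|BC| = (-0.1015,0.9948); ey = (-0.9948,-0.1015)
P = B + 3.30·ex + 1.79·ey = (-3.0067,3.5553)

-3.01 3.56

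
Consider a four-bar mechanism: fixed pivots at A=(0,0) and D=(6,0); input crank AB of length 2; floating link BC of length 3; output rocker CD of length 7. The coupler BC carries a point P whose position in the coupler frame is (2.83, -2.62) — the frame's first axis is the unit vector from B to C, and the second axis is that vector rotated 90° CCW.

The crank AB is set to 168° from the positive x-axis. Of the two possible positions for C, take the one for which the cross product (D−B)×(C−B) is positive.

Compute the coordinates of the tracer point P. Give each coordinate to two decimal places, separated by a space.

1.77 1.40

A=(0,0), D=(6.00,0)
B = A + 2.00·(cos168°, sin168°) = (-1.9563, 0.4158)
|BD| = 7.9672
circle(B,3.00) ∩ circle(D,7.00): a=1.4733, h=2.6133
  candidates: C₊=(-0.3486,2.9487) cross=20.821; C₋=(-0.6214,-2.2708) cross=-20.821
  mode + wants cross > 0 → take C=(-0.3486,2.9487) (cross=20.821)
ex = (C−B)/|BC| = (0.5359,0.8443); ey = (-0.8443,0.5359)
P = B + 2.83·ex + -2.62·ey = (1.7723,1.4011)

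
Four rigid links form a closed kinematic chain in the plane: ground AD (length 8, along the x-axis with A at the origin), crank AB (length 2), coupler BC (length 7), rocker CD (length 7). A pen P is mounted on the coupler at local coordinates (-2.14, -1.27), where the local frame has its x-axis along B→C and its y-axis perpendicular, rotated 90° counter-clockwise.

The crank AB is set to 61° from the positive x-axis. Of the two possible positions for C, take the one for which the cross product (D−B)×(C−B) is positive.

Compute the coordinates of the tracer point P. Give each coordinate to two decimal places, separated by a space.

0.35 -0.66

A=(0,0), D=(8.00,0)
B = A + 2.00·(cos61°, sin61°) = (0.9696, 1.7492)
|BD| = 7.2447
circle(B,7.00) ∩ circle(D,7.00): a=3.6224, h=5.9899
  candidates: C₊=(5.9311,6.6873) cross=43.395; C₋=(3.0386,-4.9380) cross=-43.395
  mode + wants cross > 0 → take C=(5.9311,6.6873) (cross=43.395)
ex = (C−B)/|BC| = (0.7088,0.7054); ey = (-0.7054,0.7088)
P = B + -2.14·ex + -1.27·ey = (0.3487,-0.6605)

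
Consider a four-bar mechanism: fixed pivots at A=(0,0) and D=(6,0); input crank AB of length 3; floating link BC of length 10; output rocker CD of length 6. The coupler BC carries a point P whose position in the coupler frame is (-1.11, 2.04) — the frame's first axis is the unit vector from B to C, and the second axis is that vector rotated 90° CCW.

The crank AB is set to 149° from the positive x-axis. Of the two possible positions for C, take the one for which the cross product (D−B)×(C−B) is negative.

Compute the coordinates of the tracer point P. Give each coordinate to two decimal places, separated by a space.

A=(0,0), D=(6.00,0)
B = A + 3.00·(cos149°, sin149°) = (-2.5715, 1.5451)
|BD| = 8.7097
circle(B,10.00) ∩ circle(D,6.00): a=8.0289, h=5.9613
  candidates: C₊=(6.3876,5.9875) cross=51.920; C₋=(4.2725,-5.7459) cross=-51.920
  mode - wants cross < 0 → take C=(4.2725,-5.7459) (cross=-51.920)
ex = (C−B)/|BC| = (0.6844,-0.7291); ey = (0.7291,0.6844)
P = B + -1.11·ex + 2.04·ey = (-1.8438,3.7506)

-1.84 3.75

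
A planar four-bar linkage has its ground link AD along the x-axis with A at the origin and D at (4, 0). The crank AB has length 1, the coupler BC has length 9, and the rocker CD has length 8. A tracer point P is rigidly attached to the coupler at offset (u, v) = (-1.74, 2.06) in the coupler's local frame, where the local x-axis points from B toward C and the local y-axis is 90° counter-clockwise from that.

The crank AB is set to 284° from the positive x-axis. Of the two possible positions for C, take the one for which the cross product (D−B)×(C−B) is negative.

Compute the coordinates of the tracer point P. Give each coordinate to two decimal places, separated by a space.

0.62 1.70

A=(0,0), D=(4.00,0)
B = A + 1.00·(cos284°, sin284°) = (0.2419, -0.9703)
|BD| = 3.8813
circle(B,9.00) ∩ circle(D,8.00): a=4.1306, h=7.9961
  candidates: C₊=(2.2424,7.8045) cross=31.035; C₋=(6.2404,-7.6799) cross=-31.035
  mode - wants cross < 0 → take C=(6.2404,-7.6799) (cross=-31.035)
ex = (C−B)/|BC| = (0.6665,-0.7455); ey = (0.7455,0.6665)
P = B + -1.74·ex + 2.06·ey = (0.6180,1.6999)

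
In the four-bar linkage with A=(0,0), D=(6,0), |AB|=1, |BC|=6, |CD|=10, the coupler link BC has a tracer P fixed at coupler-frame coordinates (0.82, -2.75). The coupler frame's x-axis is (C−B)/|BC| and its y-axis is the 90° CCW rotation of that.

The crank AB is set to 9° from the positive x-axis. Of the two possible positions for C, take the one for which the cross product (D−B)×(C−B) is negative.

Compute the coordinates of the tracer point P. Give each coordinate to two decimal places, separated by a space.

-1.60 1.39

A=(0,0), D=(6.00,0)
B = A + 1.00·(cos9°, sin9°) = (0.9877, 0.1564)
|BD| = 5.0148
circle(B,6.00) ∩ circle(D,10.00): a=-3.8738, h=4.5819
  candidates: C₊=(-2.7413,4.8569) cross=22.977; C₋=(-3.0272,-4.3024) cross=-22.977
  mode - wants cross < 0 → take C=(-3.0272,-4.3024) (cross=-22.977)
ex = (C−B)/|BC| = (-0.6691,-0.7431); ey = (0.7431,-0.6691)
P = B + 0.82·ex + -2.75·ey = (-1.6046,1.3872)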